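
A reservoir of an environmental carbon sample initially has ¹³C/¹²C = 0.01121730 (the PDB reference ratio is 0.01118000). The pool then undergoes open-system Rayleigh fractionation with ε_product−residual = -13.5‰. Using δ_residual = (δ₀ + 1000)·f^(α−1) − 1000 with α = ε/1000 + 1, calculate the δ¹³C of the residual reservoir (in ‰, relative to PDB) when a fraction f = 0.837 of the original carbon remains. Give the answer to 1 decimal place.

δ₀ = (0.01121730/0.01118000 − 1)×1000 = (1.003336 − 1)×1000 = 3.336‰
α − 1 = ε/1000 = -0.0135
f^(α−1) = 0.837^(-0.0135) = 1.002405
δ_res = (3.336 + 1000) × 1.002405 − 1000 = 1005.749 − 1000 = 5.75‰

5.7‰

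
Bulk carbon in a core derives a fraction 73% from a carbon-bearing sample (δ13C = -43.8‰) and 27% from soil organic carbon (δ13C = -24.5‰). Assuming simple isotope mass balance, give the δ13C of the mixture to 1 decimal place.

δ_mix = f_A·δ_A + f_B·δ_B
δ_mix = 0.73 × (-43.8) + 0.27 × (-24.5)
δ_mix = -31.97 + -6.62 = -38.59‰

-38.6‰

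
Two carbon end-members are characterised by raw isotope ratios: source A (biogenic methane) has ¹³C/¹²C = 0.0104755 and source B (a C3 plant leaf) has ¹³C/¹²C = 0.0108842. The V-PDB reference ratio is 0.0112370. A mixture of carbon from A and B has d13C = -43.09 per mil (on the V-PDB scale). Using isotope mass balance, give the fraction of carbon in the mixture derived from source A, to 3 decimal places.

0.322

δ_A = (0.0104755/0.0112370 − 1)×1000 = (0.932233 − 1)×1000 = -67.767 per mil
δ_B = (0.0108842/0.0112370 − 1)×1000 = (0.968604 − 1)×1000 = -31.396 per mil
f_A = (δ_mix − δ_B)/(δ_A − δ_B) = (-43.09 − (-31.396))/(-67.767 − (-31.396))
f_A = -11.694 / -36.371 = 0.3215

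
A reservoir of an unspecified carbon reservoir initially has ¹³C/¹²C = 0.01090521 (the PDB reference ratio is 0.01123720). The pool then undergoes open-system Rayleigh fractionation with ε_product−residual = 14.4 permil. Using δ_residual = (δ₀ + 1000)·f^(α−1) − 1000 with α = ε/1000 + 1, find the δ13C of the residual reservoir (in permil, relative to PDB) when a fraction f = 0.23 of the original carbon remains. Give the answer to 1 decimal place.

-49.9 permil

δ₀ = (0.01090521/0.01123720 − 1)×1000 = (0.970456 − 1)×1000 = -29.544 permil
α − 1 = ε/1000 = 0.0144
f^(α−1) = 0.23^(0.0144) = 0.979059
δ_res = (-29.544 + 1000) × 0.979059 − 1000 = 950.134 − 1000 = -49.87 permil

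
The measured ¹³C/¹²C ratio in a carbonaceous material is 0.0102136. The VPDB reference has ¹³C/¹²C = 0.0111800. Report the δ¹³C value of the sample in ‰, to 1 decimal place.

δ¹³C = (R_sample / R_standard − 1) × 1000
R_sample / R_standard = 0.0102136 / 0.0111800 = 0.913560
δ¹³C = (0.913560 − 1) × 1000 = -86.44‰

-86.4‰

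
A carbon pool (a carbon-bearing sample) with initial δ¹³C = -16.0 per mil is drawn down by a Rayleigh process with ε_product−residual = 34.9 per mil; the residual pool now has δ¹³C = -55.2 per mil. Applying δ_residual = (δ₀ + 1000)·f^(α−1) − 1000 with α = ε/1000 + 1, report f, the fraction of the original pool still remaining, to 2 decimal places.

0.31

α − 1 = ε/1000 = 0.0349
(δ_res + 1000)/(δ₀ + 1000) = (-55.2 + 1000)/(-16.0 + 1000) = 944.8/984.0 = 0.960163
f = 0.960163^(1/0.0349) = exp(ln(0.960163)/0.0349) = exp(-0.04065/0.0349)
f = exp(-1.1648) = 0.3120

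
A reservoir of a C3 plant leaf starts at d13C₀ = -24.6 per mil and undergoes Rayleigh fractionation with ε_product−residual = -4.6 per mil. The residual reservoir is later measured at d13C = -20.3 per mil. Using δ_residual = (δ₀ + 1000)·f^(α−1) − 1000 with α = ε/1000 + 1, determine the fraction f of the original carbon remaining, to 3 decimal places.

0.384

α − 1 = ε/1000 = -0.0046
(δ_res + 1000)/(δ₀ + 1000) = (-20.3 + 1000)/(-24.6 + 1000) = 979.7/975.4 = 1.004408
f = 1.004408^(1/-0.0046) = exp(ln(1.004408)/-0.0046) = exp(0.00440/-0.0046)
f = exp(-0.9563) = 0.3843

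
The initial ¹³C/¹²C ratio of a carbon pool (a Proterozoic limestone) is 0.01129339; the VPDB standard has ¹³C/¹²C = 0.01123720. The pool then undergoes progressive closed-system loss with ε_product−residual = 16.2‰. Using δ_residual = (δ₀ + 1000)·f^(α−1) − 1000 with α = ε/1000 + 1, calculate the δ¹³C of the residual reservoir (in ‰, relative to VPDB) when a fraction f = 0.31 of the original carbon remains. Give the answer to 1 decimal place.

δ₀ = (0.01129339/0.01123720 − 1)×1000 = (1.005000 − 1)×1000 = 5.000‰
α − 1 = ε/1000 = 0.0162
f^(α−1) = 0.31^(0.0162) = 0.981206
δ_res = (5.000 + 1000) × 0.981206 − 1000 = 986.112 − 1000 = -13.89‰

-13.9‰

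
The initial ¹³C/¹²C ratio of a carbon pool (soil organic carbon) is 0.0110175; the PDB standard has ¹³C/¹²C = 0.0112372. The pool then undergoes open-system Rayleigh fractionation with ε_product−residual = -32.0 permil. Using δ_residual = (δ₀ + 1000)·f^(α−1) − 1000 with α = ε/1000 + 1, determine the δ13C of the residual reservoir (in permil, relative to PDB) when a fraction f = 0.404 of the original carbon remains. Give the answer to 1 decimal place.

9.3 permil

δ₀ = (0.0110175/0.0112372 − 1)×1000 = (0.980449 − 1)×1000 = -19.551 permil
α − 1 = ε/1000 = -0.0320
f^(α−1) = 0.404^(-0.0320) = 1.029428
δ_res = (-19.551 + 1000) × 1.029428 − 1000 = 1009.301 − 1000 = 9.30 permil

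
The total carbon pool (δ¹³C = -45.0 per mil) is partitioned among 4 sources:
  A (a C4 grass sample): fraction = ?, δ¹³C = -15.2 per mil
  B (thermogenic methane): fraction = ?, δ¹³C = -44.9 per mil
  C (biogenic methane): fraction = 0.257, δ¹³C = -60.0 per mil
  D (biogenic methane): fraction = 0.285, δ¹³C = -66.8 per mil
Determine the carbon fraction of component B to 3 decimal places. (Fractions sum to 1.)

Let f_B and f_A be the unknown fractions; fractions sum to 1 so f_B + f_A = 0.458.
Mass balance: Σ fᵢ·δᵢ = δ_bulk ⇒ f_B·(-44.9) + f_A·(-15.2) = -45.0 − (-34.458) = -10.542
Substitute f_A = 0.458 − f_B:
f_B·(-44.9 − -15.2) = -10.542 − 0.458×(-15.2) = -3.580
f_B = -3.580 / -29.7 = 0.1206

0.121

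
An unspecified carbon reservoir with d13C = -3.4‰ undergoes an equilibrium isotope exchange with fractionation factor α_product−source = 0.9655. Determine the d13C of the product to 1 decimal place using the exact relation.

-37.8‰

δ_product = (δ_source + 1000)·α − 1000
δ_product = (-3.4 + 1000) × 0.9655 − 1000
δ_product = 962.217 − 1000 = -37.78‰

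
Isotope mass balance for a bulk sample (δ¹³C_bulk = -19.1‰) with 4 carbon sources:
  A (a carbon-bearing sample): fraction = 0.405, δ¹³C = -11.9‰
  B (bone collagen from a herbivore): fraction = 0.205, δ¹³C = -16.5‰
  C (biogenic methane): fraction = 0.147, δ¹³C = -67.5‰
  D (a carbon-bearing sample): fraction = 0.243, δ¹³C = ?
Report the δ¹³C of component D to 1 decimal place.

-4.0‰

Isotope mass balance: δ_bulk = Σ fᵢ·δᵢ.
-19.1 = 0.405×(-11.9) + 0.205×(-16.5) + 0.147×(-67.5) + 0.243×δ_D
0.243·δ_D = -19.1 − (-18.125) = -0.976
δ_D = -0.976 / 0.243 = -4.01‰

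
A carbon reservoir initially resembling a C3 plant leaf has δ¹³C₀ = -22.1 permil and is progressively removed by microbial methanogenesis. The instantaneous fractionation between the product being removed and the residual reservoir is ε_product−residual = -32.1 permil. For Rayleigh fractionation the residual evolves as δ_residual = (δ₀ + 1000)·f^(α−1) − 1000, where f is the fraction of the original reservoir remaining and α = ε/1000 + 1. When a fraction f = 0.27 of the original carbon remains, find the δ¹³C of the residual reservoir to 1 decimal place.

Rayleigh residual: δ_res = (δ₀ + 1000)·f^(α−1) − 1000
α = ε/1000 + 1 = 0.96790, so α − 1 = -0.03210
f^(α−1) = 0.27^(-0.03210) = 1.042925
δ_res = (-22.1 + 1000) × 1.042925 − 1000 = 1019.877 − 1000 = 19.88 permil

19.9 permil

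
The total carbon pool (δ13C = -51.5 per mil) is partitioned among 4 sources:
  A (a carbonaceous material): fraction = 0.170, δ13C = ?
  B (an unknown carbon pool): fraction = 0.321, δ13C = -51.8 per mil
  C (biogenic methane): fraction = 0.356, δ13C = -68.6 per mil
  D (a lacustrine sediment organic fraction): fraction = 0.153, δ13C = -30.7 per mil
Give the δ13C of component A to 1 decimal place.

Isotope mass balance: δ_bulk = Σ fᵢ·δᵢ.
-51.5 = 0.170×δ_A + 0.321×(-51.8) + 0.356×(-68.6) + 0.153×(-30.7)
0.170·δ_A = -51.5 − (-45.746) = -5.754
δ_A = -5.754 / 0.170 = -33.84 per mil

-33.8 per mil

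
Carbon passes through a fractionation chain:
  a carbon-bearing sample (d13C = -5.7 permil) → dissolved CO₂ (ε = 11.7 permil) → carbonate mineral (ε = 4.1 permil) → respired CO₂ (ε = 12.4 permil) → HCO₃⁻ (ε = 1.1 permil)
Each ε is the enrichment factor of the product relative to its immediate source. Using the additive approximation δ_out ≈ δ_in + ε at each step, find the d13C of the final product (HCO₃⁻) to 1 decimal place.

step 1: δ ≈ -5.7 + (11.7) = 6.0 permil
step 2: δ ≈ 6.0 + (4.1) = 10.1 permil
step 3: δ ≈ 10.1 + (12.4) = 22.5 permil
step 4: δ ≈ 22.5 + (1.1) = 23.6 permil

23.6 permil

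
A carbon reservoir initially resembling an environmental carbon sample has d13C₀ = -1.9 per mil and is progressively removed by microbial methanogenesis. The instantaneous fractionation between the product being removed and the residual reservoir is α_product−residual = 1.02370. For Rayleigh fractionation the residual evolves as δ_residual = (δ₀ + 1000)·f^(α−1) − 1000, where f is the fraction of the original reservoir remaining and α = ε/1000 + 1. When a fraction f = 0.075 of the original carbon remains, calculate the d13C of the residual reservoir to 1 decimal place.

Rayleigh residual: δ_res = (δ₀ + 1000)·f^(α−1) − 1000
α − 1 = 0.02370
f^(α−1) = 0.075^(0.02370) = 0.940457
δ_res = (-1.9 + 1000) × 0.940457 − 1000 = 938.670 − 1000 = -61.33 per mil

-61.3 per mil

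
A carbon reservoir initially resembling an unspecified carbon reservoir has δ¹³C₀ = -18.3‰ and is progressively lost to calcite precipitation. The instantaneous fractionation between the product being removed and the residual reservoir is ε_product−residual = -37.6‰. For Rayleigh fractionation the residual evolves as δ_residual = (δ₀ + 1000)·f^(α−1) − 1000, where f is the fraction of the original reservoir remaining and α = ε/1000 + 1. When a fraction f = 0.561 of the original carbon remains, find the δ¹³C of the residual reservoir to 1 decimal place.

Rayleigh residual: δ_res = (δ₀ + 1000)·f^(α−1) − 1000
α = ε/1000 + 1 = 0.96240, so α − 1 = -0.03760
f^(α−1) = 0.561^(-0.03760) = 1.021972
δ_res = (-18.3 + 1000) × 1.021972 − 1000 = 1003.270 − 1000 = 3.27‰

3.3‰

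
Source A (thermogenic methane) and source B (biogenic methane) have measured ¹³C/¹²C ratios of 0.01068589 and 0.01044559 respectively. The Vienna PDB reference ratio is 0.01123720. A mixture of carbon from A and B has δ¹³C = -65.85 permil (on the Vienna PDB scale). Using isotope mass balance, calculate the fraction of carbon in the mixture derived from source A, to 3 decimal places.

δ_A = (0.01068589/0.01123720 − 1)×1000 = (0.950939 − 1)×1000 = -49.061 permil
δ_B = (0.01044559/0.01123720 − 1)×1000 = (0.929555 − 1)×1000 = -70.445 permil
f_A = (δ_mix − δ_B)/(δ_A − δ_B) = (-65.85 − (-70.445))/(-49.061 − (-70.445))
f_A = 4.595 / 21.384 = 0.2149

0.215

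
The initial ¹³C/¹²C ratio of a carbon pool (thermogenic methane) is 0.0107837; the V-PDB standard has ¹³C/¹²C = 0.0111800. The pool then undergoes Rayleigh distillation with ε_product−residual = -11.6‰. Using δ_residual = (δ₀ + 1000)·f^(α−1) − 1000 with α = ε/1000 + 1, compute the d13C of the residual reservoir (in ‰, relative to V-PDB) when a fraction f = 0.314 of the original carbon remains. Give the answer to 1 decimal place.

δ₀ = (0.0107837/0.0111800 − 1)×1000 = (0.964553 − 1)×1000 = -35.447‰
α − 1 = ε/1000 = -0.0116
f^(α−1) = 0.314^(-0.0116) = 1.013528
δ_res = (-35.447 + 1000) × 1.013528 − 1000 = 977.601 − 1000 = -22.40‰

-22.4‰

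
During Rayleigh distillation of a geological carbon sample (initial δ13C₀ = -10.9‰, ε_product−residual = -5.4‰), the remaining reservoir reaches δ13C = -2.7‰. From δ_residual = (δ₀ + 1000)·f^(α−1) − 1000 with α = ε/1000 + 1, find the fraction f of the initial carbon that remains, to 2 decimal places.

α − 1 = ε/1000 = -0.0054
(δ_res + 1000)/(δ₀ + 1000) = (-2.7 + 1000)/(-10.9 + 1000) = 997.3/989.1 = 1.008290
f = 1.008290^(1/-0.0054) = exp(ln(1.008290)/-0.0054) = exp(0.00826/-0.0054)
f = exp(-1.5289) = 0.2168

0.22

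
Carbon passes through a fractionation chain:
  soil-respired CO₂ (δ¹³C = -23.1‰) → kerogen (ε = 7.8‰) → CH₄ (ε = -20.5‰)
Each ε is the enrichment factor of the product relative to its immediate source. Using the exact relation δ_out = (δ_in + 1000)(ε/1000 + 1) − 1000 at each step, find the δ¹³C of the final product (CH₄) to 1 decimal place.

-35.7‰

step 1: δ = (-23.10 + 1000)·(7.8/1000 + 1) − 1000 = -15.48‰
step 2: δ = (-15.48 + 1000)·(-20.5/1000 + 1) − 1000 = -35.66‰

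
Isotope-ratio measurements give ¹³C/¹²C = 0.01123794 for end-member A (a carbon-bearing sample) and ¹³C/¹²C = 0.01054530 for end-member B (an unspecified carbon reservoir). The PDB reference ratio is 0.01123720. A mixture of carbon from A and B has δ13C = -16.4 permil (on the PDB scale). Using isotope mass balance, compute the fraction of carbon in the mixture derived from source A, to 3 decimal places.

δ_A = (0.01123794/0.01123720 − 1)×1000 = (1.000066 − 1)×1000 = 0.066 permil
δ_B = (0.01054530/0.01123720 − 1)×1000 = (0.938428 − 1)×1000 = -61.572 permil
f_A = (δ_mix − δ_B)/(δ_A − δ_B) = (-16.4 − (-61.572))/(0.066 − (-61.572))
f_A = 45.172 / 61.638 = 0.7329

0.733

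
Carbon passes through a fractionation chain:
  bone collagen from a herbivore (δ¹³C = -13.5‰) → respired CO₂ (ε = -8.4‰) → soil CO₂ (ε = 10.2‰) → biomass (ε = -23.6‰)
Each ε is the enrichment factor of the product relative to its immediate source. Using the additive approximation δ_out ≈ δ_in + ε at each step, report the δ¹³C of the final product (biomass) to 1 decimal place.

step 1: δ ≈ -13.5 + (-8.4) = -21.9‰
step 2: δ ≈ -21.9 + (10.2) = -11.7‰
step 3: δ ≈ -11.7 + (-23.6) = -35.3‰

-35.3‰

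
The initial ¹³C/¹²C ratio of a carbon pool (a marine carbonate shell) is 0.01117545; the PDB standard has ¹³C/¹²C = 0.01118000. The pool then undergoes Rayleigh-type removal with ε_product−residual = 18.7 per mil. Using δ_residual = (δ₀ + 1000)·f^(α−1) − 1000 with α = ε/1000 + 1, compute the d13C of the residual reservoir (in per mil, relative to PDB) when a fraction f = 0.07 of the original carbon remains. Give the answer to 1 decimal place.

-48.9 per mil

δ₀ = (0.01117545/0.01118000 − 1)×1000 = (0.999593 − 1)×1000 = -0.407 per mil
α − 1 = ε/1000 = 0.0187
f^(α−1) = 0.07^(0.0187) = 0.951488
δ_res = (-0.407 + 1000) × 0.951488 − 1000 = 951.101 − 1000 = -48.90 per mil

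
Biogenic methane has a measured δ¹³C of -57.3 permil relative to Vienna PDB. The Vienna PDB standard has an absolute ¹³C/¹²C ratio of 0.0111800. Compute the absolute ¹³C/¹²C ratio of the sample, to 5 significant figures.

R_sample = R_standard × (δ¹³C/1000 + 1)
R_sample = 0.0111800 × (-57.3/1000 + 1) = 0.0111800 × 0.942700
R_sample = 0.0105394

0.010539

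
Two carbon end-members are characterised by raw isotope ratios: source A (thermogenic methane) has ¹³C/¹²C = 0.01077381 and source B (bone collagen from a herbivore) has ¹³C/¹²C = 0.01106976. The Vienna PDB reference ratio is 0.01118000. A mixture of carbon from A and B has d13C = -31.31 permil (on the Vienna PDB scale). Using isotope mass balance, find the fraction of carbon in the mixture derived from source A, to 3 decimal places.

0.810

δ_A = (0.01077381/0.01118000 − 1)×1000 = (0.963668 − 1)×1000 = -36.332 permil
δ_B = (0.01106976/0.01118000 − 1)×1000 = (0.990140 − 1)×1000 = -9.860 permil
f_A = (δ_mix − δ_B)/(δ_A − δ_B) = (-31.31 − (-9.860))/(-36.332 − (-9.860))
f_A = -21.450 / -26.471 = 0.8103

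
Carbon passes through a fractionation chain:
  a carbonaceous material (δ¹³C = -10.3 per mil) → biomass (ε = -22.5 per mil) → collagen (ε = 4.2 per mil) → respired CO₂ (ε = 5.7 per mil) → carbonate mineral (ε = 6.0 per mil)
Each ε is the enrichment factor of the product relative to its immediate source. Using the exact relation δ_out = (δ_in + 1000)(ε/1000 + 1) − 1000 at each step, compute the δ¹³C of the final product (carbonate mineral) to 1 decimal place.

-17.1 per mil

step 1: δ = (-10.30 + 1000)·(-22.5/1000 + 1) − 1000 = -32.57 per mil
step 2: δ = (-32.57 + 1000)·(4.2/1000 + 1) − 1000 = -28.51 per mil
step 3: δ = (-28.51 + 1000)·(5.7/1000 + 1) − 1000 = -22.97 per mil
step 4: δ = (-22.97 + 1000)·(6.0/1000 + 1) − 1000 = -17.11 per mil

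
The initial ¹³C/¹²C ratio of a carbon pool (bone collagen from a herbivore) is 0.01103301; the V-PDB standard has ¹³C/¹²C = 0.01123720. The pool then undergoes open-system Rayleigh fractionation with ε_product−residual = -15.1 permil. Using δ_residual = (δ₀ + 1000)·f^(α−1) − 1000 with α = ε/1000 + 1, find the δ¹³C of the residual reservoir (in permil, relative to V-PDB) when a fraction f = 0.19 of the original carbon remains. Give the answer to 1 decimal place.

6.8 permil

δ₀ = (0.01103301/0.01123720 − 1)×1000 = (0.981829 − 1)×1000 = -18.171 permil
α − 1 = ε/1000 = -0.0151
f^(α−1) = 0.19^(-0.0151) = 1.025394
δ_res = (-18.171 + 1000) × 1.025394 − 1000 = 1006.762 − 1000 = 6.76 permil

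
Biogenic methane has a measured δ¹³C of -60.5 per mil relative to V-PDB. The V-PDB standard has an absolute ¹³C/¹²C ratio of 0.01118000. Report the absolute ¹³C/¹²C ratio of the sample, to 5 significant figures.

R_sample = R_standard × (δ¹³C/1000 + 1)
R_sample = 0.01118000 × (-60.5/1000 + 1) = 0.01118000 × 0.939500
R_sample = 0.0105036

0.010504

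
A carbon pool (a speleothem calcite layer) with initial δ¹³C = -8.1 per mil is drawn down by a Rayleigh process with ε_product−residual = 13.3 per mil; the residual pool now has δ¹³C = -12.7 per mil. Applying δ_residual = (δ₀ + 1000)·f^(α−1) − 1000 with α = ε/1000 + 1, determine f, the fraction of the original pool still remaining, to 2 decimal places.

α − 1 = ε/1000 = 0.0133
(δ_res + 1000)/(δ₀ + 1000) = (-12.7 + 1000)/(-8.1 + 1000) = 987.3/991.9 = 0.995362
f = 0.995362^(1/0.0133) = exp(ln(0.995362)/0.0133) = exp(-0.00465/0.0133)
f = exp(-0.3495) = 0.7050

0.71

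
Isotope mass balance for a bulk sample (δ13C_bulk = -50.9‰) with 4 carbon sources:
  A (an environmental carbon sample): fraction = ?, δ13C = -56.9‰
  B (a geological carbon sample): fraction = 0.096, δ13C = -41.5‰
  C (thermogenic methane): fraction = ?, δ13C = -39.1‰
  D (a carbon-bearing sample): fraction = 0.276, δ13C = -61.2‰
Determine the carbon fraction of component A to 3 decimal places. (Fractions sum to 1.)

0.307

Let f_A and f_C be the unknown fractions; fractions sum to 1 so f_A + f_C = 0.628.
Mass balance: Σ fᵢ·δᵢ = δ_bulk ⇒ f_A·(-56.9) + f_C·(-39.1) = -50.9 − (-20.875) = -30.025
Substitute f_C = 0.628 − f_A:
f_A·(-56.9 − -39.1) = -30.025 − 0.628×(-39.1) = -5.470
f_A = -5.470 / -17.8 = 0.3073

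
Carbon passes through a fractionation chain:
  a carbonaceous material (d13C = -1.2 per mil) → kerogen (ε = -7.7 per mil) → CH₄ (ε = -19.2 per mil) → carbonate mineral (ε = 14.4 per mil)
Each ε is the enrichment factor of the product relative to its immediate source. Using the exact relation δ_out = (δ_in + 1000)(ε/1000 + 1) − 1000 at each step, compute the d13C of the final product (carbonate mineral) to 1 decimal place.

-13.9 per mil

step 1: δ = (-1.20 + 1000)·(-7.7/1000 + 1) − 1000 = -8.89 per mil
step 2: δ = (-8.89 + 1000)·(-19.2/1000 + 1) − 1000 = -27.92 per mil
step 3: δ = (-27.92 + 1000)·(14.4/1000 + 1) − 1000 = -13.92 per mil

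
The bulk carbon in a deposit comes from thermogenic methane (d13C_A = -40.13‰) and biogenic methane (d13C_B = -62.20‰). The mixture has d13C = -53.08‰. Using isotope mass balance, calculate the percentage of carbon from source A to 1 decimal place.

δ_mix = f_A·δ_A + (1 − f_A)·δ_B  ⇒  f_A = (δ_mix − δ_B)/(δ_A − δ_B)
f_A = (-53.08 − (-62.20)) / (-40.13 − (-62.20))
f_A = 9.12 / 22.07 = 0.4132

41.3%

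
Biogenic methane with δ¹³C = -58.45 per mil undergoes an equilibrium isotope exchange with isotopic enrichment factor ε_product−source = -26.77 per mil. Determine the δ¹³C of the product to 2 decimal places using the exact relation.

-83.66 per mil

Exactly, δ_product = (δ_source + 1000)·(ε/1000 + 1) − 1000.
δ_product = (-58.45 + 1000) × (-26.77/1000 + 1) − 1000
δ_product = -83.655 per mil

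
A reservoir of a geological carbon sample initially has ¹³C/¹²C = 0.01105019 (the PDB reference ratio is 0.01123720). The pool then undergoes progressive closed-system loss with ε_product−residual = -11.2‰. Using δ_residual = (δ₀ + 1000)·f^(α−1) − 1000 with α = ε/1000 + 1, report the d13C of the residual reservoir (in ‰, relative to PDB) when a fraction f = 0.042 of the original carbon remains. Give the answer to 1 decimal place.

18.9‰

δ₀ = (0.01105019/0.01123720 − 1)×1000 = (0.983358 − 1)×1000 = -16.642‰
α − 1 = ε/1000 = -0.0112
f^(α−1) = 0.042^(-0.0112) = 1.036143
δ_res = (-16.642 + 1000) × 1.036143 − 1000 = 1018.899 − 1000 = 18.90‰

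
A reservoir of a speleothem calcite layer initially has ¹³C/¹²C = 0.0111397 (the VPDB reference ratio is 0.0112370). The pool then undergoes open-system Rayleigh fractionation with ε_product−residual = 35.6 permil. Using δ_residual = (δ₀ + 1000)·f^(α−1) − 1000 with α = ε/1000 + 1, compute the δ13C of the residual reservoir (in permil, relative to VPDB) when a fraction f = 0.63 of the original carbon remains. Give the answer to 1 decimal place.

δ₀ = (0.0111397/0.0112370 − 1)×1000 = (0.991341 − 1)×1000 = -8.659 permil
α − 1 = ε/1000 = 0.0356
f^(α−1) = 0.63^(0.0356) = 0.983686
δ_res = (-8.659 + 1000) × 0.983686 − 1000 = 975.168 − 1000 = -24.83 permil

-24.8 permil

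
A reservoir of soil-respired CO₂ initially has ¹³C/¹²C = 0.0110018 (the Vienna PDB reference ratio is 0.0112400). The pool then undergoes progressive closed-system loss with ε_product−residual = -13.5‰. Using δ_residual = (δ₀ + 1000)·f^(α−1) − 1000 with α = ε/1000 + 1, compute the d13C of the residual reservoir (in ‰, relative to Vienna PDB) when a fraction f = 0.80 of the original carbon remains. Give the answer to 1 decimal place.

δ₀ = (0.0110018/0.0112400 − 1)×1000 = (0.978808 − 1)×1000 = -21.192‰
α − 1 = ε/1000 = -0.0135
f^(α−1) = 0.80^(-0.0135) = 1.003017
δ_res = (-21.192 + 1000) × 1.003017 − 1000 = 981.761 − 1000 = -18.24‰

-18.2‰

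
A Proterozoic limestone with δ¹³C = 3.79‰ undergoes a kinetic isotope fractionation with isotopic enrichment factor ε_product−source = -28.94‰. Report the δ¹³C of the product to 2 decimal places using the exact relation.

Exactly, δ_product = (δ_source + 1000)·(ε/1000 + 1) − 1000.
δ_product = (3.79 + 1000) × (-28.94/1000 + 1) − 1000
δ_product = -25.260‰

-25.26‰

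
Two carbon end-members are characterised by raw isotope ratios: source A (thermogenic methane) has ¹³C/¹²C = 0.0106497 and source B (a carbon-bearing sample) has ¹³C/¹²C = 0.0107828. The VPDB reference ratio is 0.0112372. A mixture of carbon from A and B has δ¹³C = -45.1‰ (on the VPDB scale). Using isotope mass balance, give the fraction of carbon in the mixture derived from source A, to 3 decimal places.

δ_A = (0.0106497/0.0112372 − 1)×1000 = (0.947718 − 1)×1000 = -52.282‰
δ_B = (0.0107828/0.0112372 − 1)×1000 = (0.959563 − 1)×1000 = -40.437‰
f_A = (δ_mix − δ_B)/(δ_A − δ_B) = (-45.1 − (-40.437))/(-52.282 − (-40.437))
f_A = -4.663 / -11.845 = 0.3937

0.394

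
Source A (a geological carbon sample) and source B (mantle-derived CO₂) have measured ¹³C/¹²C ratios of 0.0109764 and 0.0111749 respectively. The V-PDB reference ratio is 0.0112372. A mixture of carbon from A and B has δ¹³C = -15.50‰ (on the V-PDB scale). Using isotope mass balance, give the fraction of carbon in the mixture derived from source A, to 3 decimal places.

δ_A = (0.0109764/0.0112372 − 1)×1000 = (0.976791 − 1)×1000 = -23.209‰
δ_B = (0.0111749/0.0112372 − 1)×1000 = (0.994456 − 1)×1000 = -5.544‰
f_A = (δ_mix − δ_B)/(δ_A − δ_B) = (-15.50 − (-5.544))/(-23.209 − (-5.544))
f_A = -9.956 / -17.665 = 0.5636

0.564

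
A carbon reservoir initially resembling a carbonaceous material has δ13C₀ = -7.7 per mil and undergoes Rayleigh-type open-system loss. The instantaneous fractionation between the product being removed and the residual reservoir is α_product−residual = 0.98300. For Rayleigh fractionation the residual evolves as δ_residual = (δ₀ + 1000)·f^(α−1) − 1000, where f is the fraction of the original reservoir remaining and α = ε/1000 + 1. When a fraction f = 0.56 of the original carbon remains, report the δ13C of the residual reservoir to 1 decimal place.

2.1 per mil

Rayleigh residual: δ_res = (δ₀ + 1000)·f^(α−1) − 1000
α − 1 = -0.01700
f^(α−1) = 0.56^(-0.01700) = 1.009906
δ_res = (-7.7 + 1000) × 1.009906 − 1000 = 1002.129 − 1000 = 2.13 per mil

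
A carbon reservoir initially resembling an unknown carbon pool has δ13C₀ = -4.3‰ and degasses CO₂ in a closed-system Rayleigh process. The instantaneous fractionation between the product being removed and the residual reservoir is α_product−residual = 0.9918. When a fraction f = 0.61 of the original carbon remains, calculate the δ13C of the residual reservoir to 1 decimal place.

Rayleigh residual: δ_res = (δ₀ + 1000)·f^(α−1) − 1000
α − 1 = -0.00820
f^(α−1) = 0.61^(-0.00820) = 1.004061
δ_res = (-4.3 + 1000) × 1.004061 − 1000 = 999.744 − 1000 = -0.26‰

-0.3‰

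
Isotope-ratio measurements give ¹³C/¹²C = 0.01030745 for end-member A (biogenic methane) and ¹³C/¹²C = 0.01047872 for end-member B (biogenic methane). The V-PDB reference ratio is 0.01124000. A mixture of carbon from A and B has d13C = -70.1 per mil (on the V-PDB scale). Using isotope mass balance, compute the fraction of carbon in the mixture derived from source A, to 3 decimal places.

δ_A = (0.01030745/0.01124000 − 1)×1000 = (0.917033 − 1)×1000 = -82.967 per mil
δ_B = (0.01047872/0.01124000 − 1)×1000 = (0.932270 − 1)×1000 = -67.730 per mil
f_A = (δ_mix − δ_B)/(δ_A − δ_B) = (-70.1 − (-67.730))/(-82.967 − (-67.730))
f_A = -2.370 / -15.238 = 0.1556

0.156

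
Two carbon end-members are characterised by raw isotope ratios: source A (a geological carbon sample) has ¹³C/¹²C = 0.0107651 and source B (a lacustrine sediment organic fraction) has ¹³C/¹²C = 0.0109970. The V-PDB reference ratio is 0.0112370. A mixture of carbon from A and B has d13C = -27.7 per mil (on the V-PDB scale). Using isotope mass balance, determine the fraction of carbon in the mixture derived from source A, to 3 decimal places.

δ_A = (0.0107651/0.0112370 − 1)×1000 = (0.958005 − 1)×1000 = -41.995 per mil
δ_B = (0.0109970/0.0112370 − 1)×1000 = (0.978642 − 1)×1000 = -21.358 per mil
f_A = (δ_mix − δ_B)/(δ_A − δ_B) = (-27.7 − (-21.358))/(-41.995 − (-21.358))
f_A = -6.342 / -20.637 = 0.3073

0.307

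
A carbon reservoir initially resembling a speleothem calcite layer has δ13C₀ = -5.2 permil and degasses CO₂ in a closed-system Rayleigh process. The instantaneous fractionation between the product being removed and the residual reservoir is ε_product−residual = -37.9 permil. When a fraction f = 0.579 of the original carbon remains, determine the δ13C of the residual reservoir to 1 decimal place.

15.6 permil

Rayleigh residual: δ_res = (δ₀ + 1000)·f^(α−1) − 1000
α = ε/1000 + 1 = 0.96210, so α − 1 = -0.03790
f^(α−1) = 0.579^(-0.03790) = 1.020927
δ_res = (-5.2 + 1000) × 1.020927 − 1000 = 1015.618 − 1000 = 15.62 permil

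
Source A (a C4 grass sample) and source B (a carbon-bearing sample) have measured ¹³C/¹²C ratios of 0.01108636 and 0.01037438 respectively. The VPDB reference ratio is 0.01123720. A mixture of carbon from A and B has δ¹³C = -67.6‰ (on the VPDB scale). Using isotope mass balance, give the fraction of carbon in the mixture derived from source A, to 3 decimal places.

δ_A = (0.01108636/0.01123720 − 1)×1000 = (0.986577 − 1)×1000 = -13.423‰
δ_B = (0.01037438/0.01123720 − 1)×1000 = (0.923218 − 1)×1000 = -76.782‰
f_A = (δ_mix − δ_B)/(δ_A − δ_B) = (-67.6 − (-76.782))/(-13.423 − (-76.782))
f_A = 9.182 / 63.359 = 0.1449

0.145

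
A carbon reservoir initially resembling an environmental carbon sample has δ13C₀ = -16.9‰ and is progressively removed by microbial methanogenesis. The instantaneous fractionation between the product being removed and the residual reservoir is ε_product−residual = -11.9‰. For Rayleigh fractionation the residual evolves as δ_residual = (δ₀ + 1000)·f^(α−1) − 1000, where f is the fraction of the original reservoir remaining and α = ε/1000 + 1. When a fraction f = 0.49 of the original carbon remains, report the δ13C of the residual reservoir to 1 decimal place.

-8.5‰

Rayleigh residual: δ_res = (δ₀ + 1000)·f^(α−1) − 1000
α = ε/1000 + 1 = 0.98810, so α − 1 = -0.01190
f^(α−1) = 0.49^(-0.01190) = 1.008525
δ_res = (-16.9 + 1000) × 1.008525 − 1000 = 991.481 − 1000 = -8.52‰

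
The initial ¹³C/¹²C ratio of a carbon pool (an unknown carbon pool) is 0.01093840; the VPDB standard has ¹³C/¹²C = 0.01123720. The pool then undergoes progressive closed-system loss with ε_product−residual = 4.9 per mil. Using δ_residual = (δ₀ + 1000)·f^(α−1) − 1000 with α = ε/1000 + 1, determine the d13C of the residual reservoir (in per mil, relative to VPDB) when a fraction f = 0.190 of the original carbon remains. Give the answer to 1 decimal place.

-34.5 per mil

δ₀ = (0.01093840/0.01123720 − 1)×1000 = (0.973410 − 1)×1000 = -26.590 per mil
α − 1 = ε/1000 = 0.0049
f^(α−1) = 0.190^(0.0049) = 0.991895
δ_res = (-26.590 + 1000) × 0.991895 − 1000 = 965.521 − 1000 = -34.48 per mil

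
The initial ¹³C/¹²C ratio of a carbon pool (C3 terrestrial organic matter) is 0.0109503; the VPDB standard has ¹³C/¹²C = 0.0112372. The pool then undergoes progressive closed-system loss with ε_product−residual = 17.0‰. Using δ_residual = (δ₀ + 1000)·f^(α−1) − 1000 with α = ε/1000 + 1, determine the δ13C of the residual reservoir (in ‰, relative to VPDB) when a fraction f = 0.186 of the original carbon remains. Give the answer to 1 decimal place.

δ₀ = (0.0109503/0.0112372 − 1)×1000 = (0.974469 − 1)×1000 = -25.531‰
α − 1 = ε/1000 = 0.0170
f^(α−1) = 0.186^(0.0170) = 0.971811
δ_res = (-25.531 + 1000) × 0.971811 − 1000 = 946.999 − 1000 = -53.00‰

-53.0‰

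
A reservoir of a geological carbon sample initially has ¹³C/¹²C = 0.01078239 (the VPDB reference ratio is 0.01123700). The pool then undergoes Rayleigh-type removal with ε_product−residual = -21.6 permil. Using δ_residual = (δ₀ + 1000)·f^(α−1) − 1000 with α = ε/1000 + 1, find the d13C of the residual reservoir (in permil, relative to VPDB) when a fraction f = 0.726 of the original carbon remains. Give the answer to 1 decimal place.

-33.8 permil

δ₀ = (0.01078239/0.01123700 − 1)×1000 = (0.959543 − 1)×1000 = -40.457 permil
α − 1 = ε/1000 = -0.0216
f^(α−1) = 0.726^(-0.0216) = 1.006940
δ_res = (-40.457 + 1000) × 1.006940 − 1000 = 966.203 − 1000 = -33.80 permil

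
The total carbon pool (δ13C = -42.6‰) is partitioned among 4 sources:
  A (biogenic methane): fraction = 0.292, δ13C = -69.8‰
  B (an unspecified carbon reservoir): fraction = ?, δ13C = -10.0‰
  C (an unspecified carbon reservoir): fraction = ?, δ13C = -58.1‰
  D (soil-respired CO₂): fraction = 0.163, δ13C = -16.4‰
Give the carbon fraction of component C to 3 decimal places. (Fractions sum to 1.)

0.293

Let f_C and f_B be the unknown fractions; fractions sum to 1 so f_C + f_B = 0.545.
Mass balance: Σ fᵢ·δᵢ = δ_bulk ⇒ f_C·(-58.1) + f_B·(-10.0) = -42.6 − (-23.055) = -19.545
Substitute f_B = 0.545 − f_C:
f_C·(-58.1 − -10.0) = -19.545 − 0.545×(-10.0) = -14.095
f_C = -14.095 / -48.1 = 0.2930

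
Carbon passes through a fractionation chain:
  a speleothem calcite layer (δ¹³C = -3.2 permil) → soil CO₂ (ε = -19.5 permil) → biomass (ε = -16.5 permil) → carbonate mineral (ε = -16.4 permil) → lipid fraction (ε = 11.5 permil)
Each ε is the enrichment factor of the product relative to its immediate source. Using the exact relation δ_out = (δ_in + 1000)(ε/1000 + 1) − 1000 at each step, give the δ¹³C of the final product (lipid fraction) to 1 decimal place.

-43.7 permil

step 1: δ = (-3.20 + 1000)·(-19.5/1000 + 1) − 1000 = -22.64 permil
step 2: δ = (-22.64 + 1000)·(-16.5/1000 + 1) − 1000 = -38.76 permil
step 3: δ = (-38.76 + 1000)·(-16.4/1000 + 1) − 1000 = -54.53 permil
step 4: δ = (-54.53 + 1000)·(11.5/1000 + 1) − 1000 = -43.66 permil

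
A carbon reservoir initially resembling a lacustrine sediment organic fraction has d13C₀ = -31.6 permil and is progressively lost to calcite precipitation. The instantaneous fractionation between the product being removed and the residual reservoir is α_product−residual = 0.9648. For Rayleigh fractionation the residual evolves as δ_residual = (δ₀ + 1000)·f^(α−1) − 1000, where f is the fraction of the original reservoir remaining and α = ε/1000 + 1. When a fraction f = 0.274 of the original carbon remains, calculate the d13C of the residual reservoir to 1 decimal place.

Rayleigh residual: δ_res = (δ₀ + 1000)·f^(α−1) − 1000
α − 1 = -0.03520
f^(α−1) = 0.274^(-0.03520) = 1.046625
δ_res = (-31.6 + 1000) × 1.046625 − 1000 = 1013.552 − 1000 = 13.55 permil

13.6 permil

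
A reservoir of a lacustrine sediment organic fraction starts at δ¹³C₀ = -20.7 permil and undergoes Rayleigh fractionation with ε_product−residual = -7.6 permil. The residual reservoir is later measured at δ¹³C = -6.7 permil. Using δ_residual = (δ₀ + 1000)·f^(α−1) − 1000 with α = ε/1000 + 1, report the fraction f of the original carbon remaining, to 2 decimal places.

α − 1 = ε/1000 = -0.0076
(δ_res + 1000)/(δ₀ + 1000) = (-6.7 + 1000)/(-20.7 + 1000) = 993.3/979.3 = 1.014296
f = 1.014296^(1/-0.0076) = exp(ln(1.014296)/-0.0076) = exp(0.01419/-0.0076)
f = exp(-1.8677) = 0.1545

0.15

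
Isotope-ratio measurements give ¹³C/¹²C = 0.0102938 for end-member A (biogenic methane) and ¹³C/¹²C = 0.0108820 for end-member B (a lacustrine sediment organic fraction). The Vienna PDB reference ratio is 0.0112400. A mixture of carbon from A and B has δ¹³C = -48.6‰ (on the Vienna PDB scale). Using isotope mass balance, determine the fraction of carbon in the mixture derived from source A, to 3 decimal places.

δ_A = (0.0102938/0.0112400 − 1)×1000 = (0.915819 − 1)×1000 = -84.181‰
δ_B = (0.0108820/0.0112400 − 1)×1000 = (0.968149 − 1)×1000 = -31.851‰
f_A = (δ_mix − δ_B)/(δ_A − δ_B) = (-48.6 − (-31.851))/(-84.181 − (-31.851))
f_A = -16.749 / -52.331 = 0.3201

0.320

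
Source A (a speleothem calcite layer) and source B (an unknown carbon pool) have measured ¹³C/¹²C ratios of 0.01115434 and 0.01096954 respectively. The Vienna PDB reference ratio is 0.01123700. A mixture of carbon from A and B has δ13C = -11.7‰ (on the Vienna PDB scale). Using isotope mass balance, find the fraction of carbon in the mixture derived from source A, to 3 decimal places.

δ_A = (0.01115434/0.01123700 − 1)×1000 = (0.992644 − 1)×1000 = -7.356‰
δ_B = (0.01096954/0.01123700 − 1)×1000 = (0.976198 − 1)×1000 = -23.802‰
f_A = (δ_mix − δ_B)/(δ_A − δ_B) = (-11.7 − (-23.802))/(-7.356 − (-23.802))
f_A = 12.102 / 16.446 = 0.7359

0.736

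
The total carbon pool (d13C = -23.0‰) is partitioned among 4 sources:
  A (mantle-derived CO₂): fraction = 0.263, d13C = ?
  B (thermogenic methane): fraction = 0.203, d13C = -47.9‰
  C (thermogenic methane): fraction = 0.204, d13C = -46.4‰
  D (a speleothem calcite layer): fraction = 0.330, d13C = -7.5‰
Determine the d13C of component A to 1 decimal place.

-5.1‰

Isotope mass balance: δ_bulk = Σ fᵢ·δᵢ.
-23.0 = 0.263×δ_A + 0.203×(-47.9) + 0.204×(-46.4) + 0.330×(-7.5)
0.263·δ_A = -23.0 − (-21.664) = -1.336
δ_A = -1.336 / 0.263 = -5.08‰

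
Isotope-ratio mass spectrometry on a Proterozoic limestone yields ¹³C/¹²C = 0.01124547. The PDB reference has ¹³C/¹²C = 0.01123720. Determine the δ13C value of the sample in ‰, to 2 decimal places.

δ13C = (R_sample / R_standard − 1) × 1000
R_sample / R_standard = 0.01124547 / 0.01123720 = 1.000736
δ13C = (1.000736 − 1) × 1000 = 0.736‰

0.74‰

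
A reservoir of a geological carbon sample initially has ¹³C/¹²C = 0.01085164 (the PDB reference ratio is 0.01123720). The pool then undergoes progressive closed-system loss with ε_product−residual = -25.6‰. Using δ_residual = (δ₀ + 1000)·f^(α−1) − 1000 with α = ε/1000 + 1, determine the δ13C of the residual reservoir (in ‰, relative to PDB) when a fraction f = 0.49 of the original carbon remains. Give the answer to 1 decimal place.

δ₀ = (0.01085164/0.01123720 − 1)×1000 = (0.965689 − 1)×1000 = -34.311‰
α − 1 = ε/1000 = -0.0256
f^(α−1) = 0.49^(-0.0256) = 1.018430
δ_res = (-34.311 + 1000) × 1.018430 − 1000 = 983.486 − 1000 = -16.51‰

-16.5‰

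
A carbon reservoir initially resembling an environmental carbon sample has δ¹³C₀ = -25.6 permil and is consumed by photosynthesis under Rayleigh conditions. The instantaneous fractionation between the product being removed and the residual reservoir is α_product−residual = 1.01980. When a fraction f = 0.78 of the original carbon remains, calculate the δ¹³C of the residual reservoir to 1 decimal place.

-30.4 permil

Rayleigh residual: δ_res = (δ₀ + 1000)·f^(α−1) − 1000
α − 1 = 0.01980
f^(α−1) = 0.78^(0.01980) = 0.995093
δ_res = (-25.6 + 1000) × 0.995093 − 1000 = 969.618 − 1000 = -30.38 permil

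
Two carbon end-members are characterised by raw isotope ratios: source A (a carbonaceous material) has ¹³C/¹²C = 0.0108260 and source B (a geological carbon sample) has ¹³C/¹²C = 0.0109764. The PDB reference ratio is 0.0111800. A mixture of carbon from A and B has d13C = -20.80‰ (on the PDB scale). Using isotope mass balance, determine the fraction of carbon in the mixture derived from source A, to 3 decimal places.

δ_A = (0.0108260/0.0111800 − 1)×1000 = (0.968336 − 1)×1000 = -31.664‰
δ_B = (0.0109764/0.0111800 − 1)×1000 = (0.981789 − 1)×1000 = -18.211‰
f_A = (δ_mix − δ_B)/(δ_A − δ_B) = (-20.80 − (-18.211))/(-31.664 − (-18.211))
f_A = -2.589 / -13.453 = 0.1924

0.192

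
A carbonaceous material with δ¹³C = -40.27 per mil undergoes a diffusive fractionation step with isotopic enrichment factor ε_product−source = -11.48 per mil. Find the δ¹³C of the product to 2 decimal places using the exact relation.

To first order, δ_product ≈ δ_source + ε = -51.75 per mil.
Exactly, δ_product = (δ_source + 1000)·(ε/1000 + 1) − 1000.
δ_product = (-40.27 + 1000) × (-11.48/1000 + 1) − 1000
δ_product = -51.288 per mil

-51.29 per mil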